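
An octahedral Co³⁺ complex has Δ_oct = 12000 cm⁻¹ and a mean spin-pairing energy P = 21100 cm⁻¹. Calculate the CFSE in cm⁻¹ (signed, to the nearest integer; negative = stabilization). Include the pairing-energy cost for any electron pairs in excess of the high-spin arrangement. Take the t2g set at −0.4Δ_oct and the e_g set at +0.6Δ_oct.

Co³⁺: group 9, so d-count = 9 − 3 = 6.
Here Δ_oct < P (12000 < 21100), so the high-spin state is favoured.
Configuration: t2g^4 e_g^2.
Orbital CFSE = -0.4Δ_oct = -0.4 × 12000 = -4800 cm⁻¹.
High-spin has no excess pairs, so no pairing correction applies.

-4800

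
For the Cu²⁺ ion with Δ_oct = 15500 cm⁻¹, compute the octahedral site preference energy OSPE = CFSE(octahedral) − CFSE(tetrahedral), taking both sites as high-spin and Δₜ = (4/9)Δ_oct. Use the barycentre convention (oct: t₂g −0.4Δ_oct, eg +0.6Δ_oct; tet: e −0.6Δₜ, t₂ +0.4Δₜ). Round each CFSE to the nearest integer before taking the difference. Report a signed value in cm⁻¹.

-6544

Cu is in group 11, so Cu²⁺ is d⁹ (11 − 2 = 9).
In an octahedral site d⁹ (HS) is t₂g⁶ eg³, giving CFSE(oct) = -0.6Δ_oct = -9300 cm⁻¹.
Tetrahedral e⁴ t₂⁵ gives -0.4Δₜ = -0.4 × (4/9) × 15500 = -2756 cm⁻¹.
OSPE = CFSE(oct) − CFSE(tet) = -9300 − (-2756) = -6544 cm⁻¹.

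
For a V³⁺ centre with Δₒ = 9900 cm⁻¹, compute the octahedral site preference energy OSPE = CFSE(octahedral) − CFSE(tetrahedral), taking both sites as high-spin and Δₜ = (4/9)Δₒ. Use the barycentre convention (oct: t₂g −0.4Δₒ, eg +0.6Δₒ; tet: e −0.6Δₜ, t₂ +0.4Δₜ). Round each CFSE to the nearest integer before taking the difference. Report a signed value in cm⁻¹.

V sits in group 5; removing 3 electrons leaves V³⁺ with 5 − 3 = 2 d electrons.
Octahedral high-spin t₂g² eg⁰: CFSE = -0.8 × 9900 = -7920 cm⁻¹.
Tetrahedral e² t₂⁰ gives -1.2Δₜ = -1.2 × (4/9) × 9900 = -5280 cm⁻¹.
Subtracting, OSPE = -7920 − (-5280) = -2640 cm⁻¹.

-2640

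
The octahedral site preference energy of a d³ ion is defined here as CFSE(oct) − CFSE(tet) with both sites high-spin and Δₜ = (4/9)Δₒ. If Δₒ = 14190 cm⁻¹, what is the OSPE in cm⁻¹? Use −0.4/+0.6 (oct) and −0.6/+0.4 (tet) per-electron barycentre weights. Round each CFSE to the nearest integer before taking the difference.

-11983

Octahedral high-spin t₂g³ eg⁰: CFSE = -1.2 × 14190 = -17028 cm⁻¹.
In a tetrahedral site the filling is e² t₂¹: CFSE(tet) = -0.8Δₜ = -0.8 × (4/9)(14190) = -5045 cm⁻¹.
Subtracting, OSPE = -17028 − (-5045) = -11983 cm⁻¹.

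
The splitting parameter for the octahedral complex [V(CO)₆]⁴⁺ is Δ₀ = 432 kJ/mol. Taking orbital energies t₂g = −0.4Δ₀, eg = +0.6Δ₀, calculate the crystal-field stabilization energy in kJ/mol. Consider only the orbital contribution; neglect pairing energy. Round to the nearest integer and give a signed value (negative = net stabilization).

-173

CO is neutral, so the +4 overall charge sits on V: oxidation state +4.
Group 5 minus oxidation state +4 gives a d¹ configuration for V⁴⁺.
The d¹ electrons fill as t₂g¹ eg⁰.
The orbital stabilization is -0.4Δ₀ = -0.4 × 432 = -173 kJ/mol.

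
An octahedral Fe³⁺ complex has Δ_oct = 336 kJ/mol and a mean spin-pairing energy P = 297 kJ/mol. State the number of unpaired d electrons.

Fe³⁺: group 8, so d-count = 8 − 3 = 5.
Here Δ_oct > P (336 > 297), so the low-spin state is favoured.
Filling d⁵ accordingly: t₂g⁵ eg⁰.
Unpaired electrons: 1.

1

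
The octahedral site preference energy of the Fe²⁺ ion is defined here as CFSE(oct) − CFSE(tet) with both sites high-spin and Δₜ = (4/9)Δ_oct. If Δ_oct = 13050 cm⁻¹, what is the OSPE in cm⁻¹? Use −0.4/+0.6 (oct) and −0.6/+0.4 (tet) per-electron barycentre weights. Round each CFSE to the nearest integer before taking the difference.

Fe sits in group 8; removing 2 electrons leaves Fe²⁺ with 8 − 2 = 6 d electrons.
Octahedral (high-spin): t₂g⁴ eg², CFSE = 4(−0.4) + 2(+0.6) = -0.4Δ_oct = -0.4 × 13050 = -5220 cm⁻¹.
Tetrahedral e³ t₂³ gives -0.6Δₜ = -0.6 × (4/9) × 13050 = -3480 cm⁻¹.
OSPE = -5220 − (-3480) = -1740 cm⁻¹.

-1740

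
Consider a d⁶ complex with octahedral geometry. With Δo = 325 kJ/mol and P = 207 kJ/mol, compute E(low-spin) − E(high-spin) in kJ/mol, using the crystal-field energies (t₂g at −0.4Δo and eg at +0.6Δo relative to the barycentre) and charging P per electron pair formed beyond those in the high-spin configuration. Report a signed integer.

High-spin d⁶ fills as t₂g⁴ eg² with CFSE 4(−0.4) + 2(+0.6) = -0.4Δo = -130 kJ/mol.
Low-spin t₂g⁶ eg⁰ gives -2.4Δo = -780 kJ/mol, but forming 2 extra pairs costs 2P = 414 kJ/mol, so E(LS) = -780 + 414 = -366 kJ/mol.
Thus E(LS) − E(HS) = -236 kJ/mol.

-236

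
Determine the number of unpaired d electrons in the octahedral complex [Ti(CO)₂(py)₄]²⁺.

Ligand charges: 2×(+0) from CO and 4×(+0) from py sum to +0; with overall charge +2, Ti is +2.
Ti is in group 4, so Ti²⁺ is d² (4 − 2 = 2).
Configuration: t2g^2 e_g^0, giving 2 unpaired electrons.

2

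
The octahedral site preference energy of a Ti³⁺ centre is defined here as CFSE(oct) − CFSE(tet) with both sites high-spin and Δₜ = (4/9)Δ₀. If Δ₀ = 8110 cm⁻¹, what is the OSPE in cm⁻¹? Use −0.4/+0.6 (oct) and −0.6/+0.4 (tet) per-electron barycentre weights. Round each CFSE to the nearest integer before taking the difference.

-1081

Ti sits in group 4; removing 3 electrons leaves Ti³⁺ with 4 − 3 = 1 d electrons.
Octahedral (high-spin): t₂g¹ eg⁰, CFSE = 1(−0.4) + 0(+0.6) = -0.4Δ₀ = -0.4 × 8110 = -3244 cm⁻¹.
In a tetrahedral site the filling is e¹ t₂⁰: CFSE(tet) = -0.6Δₜ = -0.6 × (4/9)(8110) = -2163 cm⁻¹.
OSPE = CFSE(oct) − CFSE(tet) = -3244 − (-2163) = -1081 cm⁻¹.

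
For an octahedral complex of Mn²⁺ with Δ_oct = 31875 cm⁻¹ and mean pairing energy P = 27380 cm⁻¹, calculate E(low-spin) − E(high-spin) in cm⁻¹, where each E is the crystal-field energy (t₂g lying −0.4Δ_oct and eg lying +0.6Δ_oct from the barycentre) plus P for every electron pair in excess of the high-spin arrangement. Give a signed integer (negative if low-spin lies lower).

-8990

Group 7 minus oxidation state +2 gives a d⁵ configuration for Mn²⁺.
High-spin: t₂g³ eg², CFSE = 0.0Δ_oct = 0 cm⁻¹.
For low-spin the configuration is t₂g⁵ eg⁰: orbital energy -2.0 × 31875 = -63750 cm⁻¹, and 2 additional pairs relative to high-spin add 54760 cm⁻¹, giving -8990 cm⁻¹.
The difference is -8990 − (0) = -8990 cm⁻¹, so low-spin lies lower.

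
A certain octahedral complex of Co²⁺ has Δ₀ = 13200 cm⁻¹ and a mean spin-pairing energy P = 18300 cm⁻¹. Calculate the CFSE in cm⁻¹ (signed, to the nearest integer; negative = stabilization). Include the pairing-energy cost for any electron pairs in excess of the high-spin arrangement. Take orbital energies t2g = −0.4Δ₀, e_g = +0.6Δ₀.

-10560

Co sits in group 9; removing 2 electrons leaves Co²⁺ with 9 − 2 = 7 d electrons.
Since Δ₀ = 13200 cm⁻¹ < P = 18300 cm⁻¹, the complex adopts the high-spin configuration.
Filling d⁷ accordingly: t2g^5 e_g^2.
Orbital CFSE = -0.8Δ₀ = -0.8 × 13200 = -10560 cm⁻¹.
High-spin has no excess pairs, so no pairing correction applies.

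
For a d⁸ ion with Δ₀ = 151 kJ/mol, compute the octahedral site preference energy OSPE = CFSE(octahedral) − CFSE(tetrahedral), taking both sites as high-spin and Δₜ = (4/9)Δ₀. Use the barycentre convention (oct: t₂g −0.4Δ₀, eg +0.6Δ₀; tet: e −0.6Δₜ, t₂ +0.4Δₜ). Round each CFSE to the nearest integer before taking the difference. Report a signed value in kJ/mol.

-127

Octahedral (high-spin): t2g^6 e_g^2, CFSE = 6(−0.4) + 2(+0.6) = -1.2Δ₀ = -1.2 × 151 = -181 kJ/mol.
Tetrahedral: e^4 t2^4, CFSE = 4(−0.6) + 4(+0.4) = -0.8Δₜ = -0.8 × (4/9) × 151 = -54 kJ/mol.
OSPE = CFSE(oct) − CFSE(tet) = -181 − (-54) = -127 kJ/mol.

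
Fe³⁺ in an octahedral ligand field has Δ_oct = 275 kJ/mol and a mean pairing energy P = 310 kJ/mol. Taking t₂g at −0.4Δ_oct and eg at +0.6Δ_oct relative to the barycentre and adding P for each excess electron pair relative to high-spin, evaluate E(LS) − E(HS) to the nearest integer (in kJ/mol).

70

Group 8 minus oxidation state +3 gives a d⁵ configuration for Fe³⁺.
High-spin d⁵ fills as t₂g³ eg² with CFSE 3(−0.4) + 2(+0.6) = 0.0Δ_oct = 0 kJ/mol.
For low-spin the configuration is t₂g⁵ eg⁰: orbital energy -2.0 × 275 = -550 kJ/mol, and 2 additional pairs relative to high-spin add 620 kJ/mol, giving 70 kJ/mol.
The difference is 70 − (0) = 70 kJ/mol, so high-spin lies lower.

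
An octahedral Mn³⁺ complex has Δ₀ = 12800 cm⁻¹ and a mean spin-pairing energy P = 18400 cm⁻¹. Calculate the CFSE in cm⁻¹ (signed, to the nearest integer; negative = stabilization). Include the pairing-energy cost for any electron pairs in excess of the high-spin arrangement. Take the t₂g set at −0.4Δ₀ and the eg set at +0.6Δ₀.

-7680

Group 7 minus oxidation state +3 gives a d⁴ configuration for Mn³⁺.
Here Δ₀ < P (12800 < 18400), so the high-spin state is favoured.
Filling d⁴ accordingly: t₂g³ eg¹.
Orbital CFSE = -0.6Δ₀ = -0.6 × 12800 = -7680 cm⁻¹.
High-spin has no excess pairs, so no pairing correction applies.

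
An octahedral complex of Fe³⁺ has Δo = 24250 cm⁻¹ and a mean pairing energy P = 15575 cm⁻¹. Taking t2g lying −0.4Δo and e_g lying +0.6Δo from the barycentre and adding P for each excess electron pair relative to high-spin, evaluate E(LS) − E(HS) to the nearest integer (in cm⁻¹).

Fe³⁺: group 8, so d-count = 8 − 3 = 5.
In the high-spin limit (t2g^3 e_g^2) the orbital term is 0.0Δo = 0 cm⁻¹, with no excess pairing.
Low-spin t2g^5 e_g^0 gives -2.0Δo = -48500 cm⁻¹, but forming 2 extra pairs costs 2P = 31150 cm⁻¹, so E(LS) = -48500 + 31150 = -17350 cm⁻¹.
E(LS) − E(HS) = -17350 − (0) = -17350 cm⁻¹.

-17350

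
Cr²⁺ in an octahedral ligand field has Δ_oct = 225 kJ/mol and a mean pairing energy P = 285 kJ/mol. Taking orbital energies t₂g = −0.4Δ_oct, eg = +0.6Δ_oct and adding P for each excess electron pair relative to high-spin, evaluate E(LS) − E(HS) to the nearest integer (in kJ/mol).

60

Cr is in group 6, so Cr²⁺ is d⁴ (6 − 2 = 4).
High-spin: t₂g³ eg¹, CFSE = -0.6Δ_oct = -135 kJ/mol.
For low-spin the configuration is t₂g⁴ eg⁰: orbital energy -1.6 × 225 = -360 kJ/mol, and 1 additional pair relative to high-spin adds 285 kJ/mol, giving -75 kJ/mol.
The difference is -75 − (-135) = 60 kJ/mol, so high-spin lies lower.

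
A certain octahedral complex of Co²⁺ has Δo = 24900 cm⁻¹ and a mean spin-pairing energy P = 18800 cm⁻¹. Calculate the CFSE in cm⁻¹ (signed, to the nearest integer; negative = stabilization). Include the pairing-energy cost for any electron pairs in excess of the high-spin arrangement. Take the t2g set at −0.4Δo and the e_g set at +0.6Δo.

Group 9 minus oxidation state +2 gives a d⁷ configuration for Co²⁺.
Δo > P, so pairing is preferred: the ground state is low-spin.
Filling d⁷ accordingly: t2g^6 e_g^1.
Orbital CFSE = -1.8Δo = -1.8 × 24900 = -44820 cm⁻¹.
Excess pairs vs high-spin: 3 − 2 = 1; pairing cost = +18800 cm⁻¹.
Net CFSE = -44820 + 18800 = -26020 cm⁻¹.

-26020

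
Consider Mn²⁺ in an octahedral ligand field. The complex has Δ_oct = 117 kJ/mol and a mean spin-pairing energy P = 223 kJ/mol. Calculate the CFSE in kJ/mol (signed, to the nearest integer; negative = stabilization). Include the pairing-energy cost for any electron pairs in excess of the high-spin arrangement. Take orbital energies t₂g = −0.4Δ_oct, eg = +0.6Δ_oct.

0

Mn²⁺: group 7, so d-count = 7 − 2 = 5.
Δ_oct < P, so pairing is avoided: the ground state is high-spin.
Filling d⁵ accordingly: t₂g³ eg².
Orbital CFSE = 0.0Δ_oct = 0.0 × 117 = 0 kJ/mol.
High-spin has no excess pairs, so no pairing correction applies.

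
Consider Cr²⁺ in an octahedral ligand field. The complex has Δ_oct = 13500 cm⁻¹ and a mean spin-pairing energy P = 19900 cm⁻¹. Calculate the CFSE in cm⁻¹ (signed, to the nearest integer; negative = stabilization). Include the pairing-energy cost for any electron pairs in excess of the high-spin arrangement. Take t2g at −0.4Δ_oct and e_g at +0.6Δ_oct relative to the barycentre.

-8100

Cr²⁺: group 6, so d-count = 6 − 2 = 4.
Here Δ_oct < P (13500 < 19900), so the high-spin state is favoured.
Filling d⁴ accordingly: t2g^3 e_g^1.
Orbital CFSE = -0.6Δ_oct = -0.6 × 13500 = -8100 cm⁻¹.
High-spin has no excess pairs, so no pairing correction applies.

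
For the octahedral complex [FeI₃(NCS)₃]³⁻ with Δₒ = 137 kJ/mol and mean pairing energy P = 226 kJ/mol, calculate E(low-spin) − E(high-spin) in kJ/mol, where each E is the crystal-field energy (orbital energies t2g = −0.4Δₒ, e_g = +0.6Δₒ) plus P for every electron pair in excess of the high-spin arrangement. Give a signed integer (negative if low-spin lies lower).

Ligand charges: 3×(-1) from I⁻ and 3×(-1) from NCS⁻ sum to -6; with overall charge -3, Fe is +3.
Fe³⁺: group 8, so d-count = 8 − 3 = 5.
High-spin d⁵ fills as t2g^3 e_g^2 with CFSE 3(−0.4) + 2(+0.6) = 0.0Δₒ = 0 kJ/mol.
For low-spin the configuration is t2g^5 e_g^0: orbital energy -2.0 × 137 = -274 kJ/mol, and 2 additional pairs relative to high-spin add 452 kJ/mol, giving 178 kJ/mol.
The difference is 178 − (0) = 178 kJ/mol, so high-spin lies lower.

178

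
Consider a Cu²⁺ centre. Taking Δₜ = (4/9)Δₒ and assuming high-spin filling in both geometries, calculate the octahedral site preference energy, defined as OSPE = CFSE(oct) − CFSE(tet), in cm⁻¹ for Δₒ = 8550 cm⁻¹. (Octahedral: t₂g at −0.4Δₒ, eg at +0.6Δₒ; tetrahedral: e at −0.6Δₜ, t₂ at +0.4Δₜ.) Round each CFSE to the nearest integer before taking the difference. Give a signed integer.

-3610

Group 11 minus oxidation state +2 gives a d⁹ configuration for Cu²⁺.
Octahedral (high-spin): t₂g⁶ eg³, CFSE = 6(−0.4) + 3(+0.6) = -0.6Δₒ = -0.6 × 8550 = -5130 cm⁻¹.
Tetrahedral e⁴ t₂⁵ gives -0.4Δₜ = -0.4 × (4/9) × 8550 = -1520 cm⁻¹.
OSPE = CFSE(oct) − CFSE(tet) = -5130 − (-1520) = -3610 cm⁻¹.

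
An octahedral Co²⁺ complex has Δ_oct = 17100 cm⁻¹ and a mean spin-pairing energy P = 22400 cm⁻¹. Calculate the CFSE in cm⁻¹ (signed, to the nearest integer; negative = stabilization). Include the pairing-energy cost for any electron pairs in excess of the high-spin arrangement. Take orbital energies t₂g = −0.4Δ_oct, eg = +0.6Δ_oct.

Group 9 minus oxidation state +2 gives a d⁷ configuration for Co²⁺.
Δ_oct < P, so pairing is avoided: the ground state is high-spin.
That gives t₂g⁵ eg².
Orbital CFSE = -0.8Δ_oct = -0.8 × 17100 = -13680 cm⁻¹.
High-spin has no excess pairs, so no pairing correction applies.

-13680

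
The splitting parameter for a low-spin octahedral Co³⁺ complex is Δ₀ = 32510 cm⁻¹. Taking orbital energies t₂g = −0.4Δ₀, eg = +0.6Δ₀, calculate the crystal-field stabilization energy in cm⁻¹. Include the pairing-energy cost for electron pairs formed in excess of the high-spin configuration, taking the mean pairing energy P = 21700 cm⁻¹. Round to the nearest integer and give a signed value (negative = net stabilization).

Co is in group 9, so Co³⁺ is d⁶ (9 − 3 = 6).
Configuration: t₂g⁶ eg⁰.
CFSE(orbital) = 6×(-0.4Δ₀) + 0×(0.6Δ₀) = -2.4Δ₀; with Δ₀ = 32510 cm⁻¹ that is -78024 cm⁻¹.
High-spin d⁶ would be t₂g⁴ eg² with 1 pair; low-spin has 3, so 2 excess pairs cost +2P = +43400 cm⁻¹.
Overall CFSE = -78024 + 43400 = -34624 cm⁻¹.

-34624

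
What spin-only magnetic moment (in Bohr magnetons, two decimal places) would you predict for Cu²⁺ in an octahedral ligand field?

1.73 Bohr magnetons

Group 11 minus oxidation state +2 gives a d⁹ configuration for Cu²⁺.
Configuration: t₂g⁶ eg³ → 1 unpaired electron.
μ(spin-only) = √[1(1+2)] = √3 ≈ 1.73 Bohr magnetons.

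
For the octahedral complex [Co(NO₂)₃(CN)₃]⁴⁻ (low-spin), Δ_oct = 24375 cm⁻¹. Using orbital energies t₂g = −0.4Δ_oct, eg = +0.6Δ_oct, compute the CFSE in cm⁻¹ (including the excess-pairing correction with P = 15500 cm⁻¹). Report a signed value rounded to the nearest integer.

Ligand charges: 3×(-1) from NO₂⁻ and 3×(-1) from CN⁻ sum to -6; with overall charge -4, Co is +2.
Co²⁺: group 9, so d-count = 9 − 2 = 7.
Configuration: t₂g⁶ eg¹.
CFSE(orbital) = 6×(-0.4Δ_oct) + 1×(0.6Δ_oct) = -1.8Δ_oct; with Δ_oct = 24375 cm⁻¹ that is -43875 cm⁻¹.
Relative to high-spin t₂g⁵ eg² (2 paired), the low-spin configuration has 1 additional pair, contributing +1 × 15500 = +15500 cm⁻¹.
Overall CFSE = -43875 + 15500 = -28375 cm⁻¹.

-28375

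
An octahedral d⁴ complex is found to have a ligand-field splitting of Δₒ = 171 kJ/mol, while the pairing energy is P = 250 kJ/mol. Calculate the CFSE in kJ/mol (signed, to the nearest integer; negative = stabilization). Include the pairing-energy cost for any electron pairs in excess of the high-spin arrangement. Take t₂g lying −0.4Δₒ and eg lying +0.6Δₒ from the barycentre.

-103

Here Δₒ < P (171 < 250), so the high-spin state is favoured.
Configuration: t₂g³ eg¹.
Orbital CFSE = -0.6Δₒ = -0.6 × 171 = -103 kJ/mol.
High-spin has no excess pairs, so no pairing correction applies.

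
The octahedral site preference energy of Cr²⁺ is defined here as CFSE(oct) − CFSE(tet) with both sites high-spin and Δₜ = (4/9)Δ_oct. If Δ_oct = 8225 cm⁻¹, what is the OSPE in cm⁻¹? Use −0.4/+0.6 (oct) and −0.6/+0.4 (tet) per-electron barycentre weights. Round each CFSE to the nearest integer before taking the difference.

-3473

Cr sits in group 6; removing 2 electrons leaves Cr²⁺ with 6 − 2 = 4 d electrons.
Octahedral (high-spin): t₂g³ eg¹, CFSE = 3(−0.4) + 1(+0.6) = -0.6Δ_oct = -0.6 × 8225 = -4935 cm⁻¹.
Tetrahedral: e² t₂², CFSE = 2(−0.6) + 2(+0.4) = -0.4Δₜ = -0.4 × (4/9) × 8225 = -1462 cm⁻¹.
OSPE = CFSE(oct) − CFSE(tet) = -4935 − (-1462) = -3473 cm⁻¹.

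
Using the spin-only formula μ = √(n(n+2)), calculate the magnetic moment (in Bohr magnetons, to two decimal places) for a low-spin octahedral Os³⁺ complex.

1.73 Bohr magnetons

Group 8 minus oxidation state +3 gives a d⁵ configuration for Os³⁺.
Configuration: t₂g⁵ eg⁰ → 1 unpaired electron.
μ(spin-only) = √[1(1+2)] = √3 ≈ 1.73 Bohr magnetons.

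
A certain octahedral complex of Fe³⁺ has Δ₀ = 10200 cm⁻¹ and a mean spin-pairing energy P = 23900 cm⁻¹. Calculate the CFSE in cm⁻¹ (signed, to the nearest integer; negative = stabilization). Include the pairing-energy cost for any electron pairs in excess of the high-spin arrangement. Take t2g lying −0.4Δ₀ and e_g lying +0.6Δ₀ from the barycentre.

Group 8 minus oxidation state +3 gives a d⁵ configuration for Fe³⁺.
Here Δ₀ < P (10200 < 23900), so the high-spin state is favoured.
Filling d⁵ accordingly: t2g^3 e_g^2.
Orbital CFSE = 0.0Δ₀ = 0.0 × 10200 = 0 cm⁻¹.
High-spin has no excess pairs, so no pairing correction applies.

0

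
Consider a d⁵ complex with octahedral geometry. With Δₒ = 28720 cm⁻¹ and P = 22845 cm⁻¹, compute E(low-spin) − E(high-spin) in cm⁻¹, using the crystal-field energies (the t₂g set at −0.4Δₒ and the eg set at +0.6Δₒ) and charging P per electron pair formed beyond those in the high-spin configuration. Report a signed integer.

High-spin d⁵ fills as t₂g³ eg² with CFSE 3(−0.4) + 2(+0.6) = 0.0Δₒ = 0 cm⁻¹.
Low-spin: t₂g⁵ eg⁰, orbital CFSE = -2.0Δₒ = -57440 cm⁻¹; plus 2 excess pairs × P = +45690 cm⁻¹; total -11750 cm⁻¹.
E(LS) − E(HS) = -11750 − (0) = -11750 cm⁻¹.

-11750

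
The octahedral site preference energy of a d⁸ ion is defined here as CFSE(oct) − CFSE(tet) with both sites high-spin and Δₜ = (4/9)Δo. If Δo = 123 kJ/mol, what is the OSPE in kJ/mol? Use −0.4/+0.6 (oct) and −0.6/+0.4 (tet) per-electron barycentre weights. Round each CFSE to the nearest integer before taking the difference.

-104

Octahedral (high-spin): t₂g⁶ eg², CFSE = 6(−0.4) + 2(+0.6) = -1.2Δo = -1.2 × 123 = -148 kJ/mol.
Tetrahedral: e⁴ t₂⁴, CFSE = 4(−0.6) + 4(+0.4) = -0.8Δₜ = -0.8 × (4/9) × 123 = -44 kJ/mol.
OSPE = -148 − (-44) = -104 kJ/mol.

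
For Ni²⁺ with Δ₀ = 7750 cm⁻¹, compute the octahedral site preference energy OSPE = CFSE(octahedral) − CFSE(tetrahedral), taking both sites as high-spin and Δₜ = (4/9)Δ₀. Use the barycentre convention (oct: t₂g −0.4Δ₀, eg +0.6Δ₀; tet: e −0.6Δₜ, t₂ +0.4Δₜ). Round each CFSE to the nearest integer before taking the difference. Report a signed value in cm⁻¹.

Group 10 minus oxidation state +2 gives a d⁸ configuration for Ni²⁺.
Octahedral high-spin t2g^6 e_g^2: CFSE = -1.2 × 7750 = -9300 cm⁻¹.
Tetrahedral: e^4 t2^4, CFSE = 4(−0.6) + 4(+0.4) = -0.8Δₜ = -0.8 × (4/9) × 7750 = -2756 cm⁻¹.
OSPE = CFSE(oct) − CFSE(tet) = -9300 − (-2756) = -6544 cm⁻¹.

-6544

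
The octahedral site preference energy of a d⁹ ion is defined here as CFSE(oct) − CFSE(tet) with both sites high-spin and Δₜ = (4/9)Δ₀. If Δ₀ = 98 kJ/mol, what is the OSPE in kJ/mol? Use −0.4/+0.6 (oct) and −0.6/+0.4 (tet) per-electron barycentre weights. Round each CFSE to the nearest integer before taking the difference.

-42

In an octahedral site d⁹ (HS) is t2g^6 e_g^3, giving CFSE(oct) = -0.6Δ₀ = -59 kJ/mol.
Tetrahedral: e^4 t2^5, CFSE = 4(−0.6) + 5(+0.4) = -0.4Δₜ = -0.4 × (4/9) × 98 = -17 kJ/mol.
OSPE = -59 − (-17) = -42 kJ/mol.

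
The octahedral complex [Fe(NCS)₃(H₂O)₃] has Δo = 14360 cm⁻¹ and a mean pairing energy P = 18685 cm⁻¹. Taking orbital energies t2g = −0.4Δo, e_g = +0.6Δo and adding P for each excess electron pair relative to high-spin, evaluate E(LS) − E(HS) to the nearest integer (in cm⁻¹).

Ligand charges: 3×(-1) from NCS⁻ and 3×(+0) from H₂O sum to -3; with overall charge +0, Fe is +3.
Fe³⁺: group 8, so d-count = 8 − 3 = 5.
High-spin d⁵ fills as t2g^3 e_g^2 with CFSE 3(−0.4) + 2(+0.6) = 0.0Δo = 0 cm⁻¹.
For low-spin the configuration is t2g^5 e_g^0: orbital energy -2.0 × 14360 = -28720 cm⁻¹, and 2 additional pairs relative to high-spin add 37370 cm⁻¹, giving 8650 cm⁻¹.
Thus E(LS) − E(HS) = 8650 cm⁻¹.

8650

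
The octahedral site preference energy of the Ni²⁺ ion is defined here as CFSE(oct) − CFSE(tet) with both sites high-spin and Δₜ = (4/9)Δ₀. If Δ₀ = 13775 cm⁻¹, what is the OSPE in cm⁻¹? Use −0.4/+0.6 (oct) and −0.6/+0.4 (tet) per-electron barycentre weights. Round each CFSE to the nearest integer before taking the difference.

-11632

Ni²⁺: group 10, so d-count = 10 − 2 = 8.
In an octahedral site d⁸ (HS) is t2g^6 e_g^2, giving CFSE(oct) = -1.2Δ₀ = -16530 cm⁻¹.
Tetrahedral e^4 t2^4 gives -0.8Δₜ = -0.8 × (4/9) × 13775 = -4898 cm⁻¹.
OSPE = -16530 − (-4898) = -11632 cm⁻¹.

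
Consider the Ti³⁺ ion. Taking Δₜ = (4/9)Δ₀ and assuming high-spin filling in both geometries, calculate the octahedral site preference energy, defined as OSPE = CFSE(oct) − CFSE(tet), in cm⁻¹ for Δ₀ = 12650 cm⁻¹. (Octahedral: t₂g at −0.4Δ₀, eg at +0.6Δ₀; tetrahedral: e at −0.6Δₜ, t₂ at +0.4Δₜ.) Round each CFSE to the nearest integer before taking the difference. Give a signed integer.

-1687

Ti is in group 4, so Ti³⁺ is d¹ (4 − 3 = 1).
Octahedral high-spin t₂g¹ eg⁰: CFSE = -0.4 × 12650 = -5060 cm⁻¹.
In a tetrahedral site the filling is e¹ t₂⁰: CFSE(tet) = -0.6Δₜ = -0.6 × (4/9)(12650) = -3373 cm⁻¹.
Subtracting, OSPE = -5060 − (-3373) = -1687 cm⁻¹.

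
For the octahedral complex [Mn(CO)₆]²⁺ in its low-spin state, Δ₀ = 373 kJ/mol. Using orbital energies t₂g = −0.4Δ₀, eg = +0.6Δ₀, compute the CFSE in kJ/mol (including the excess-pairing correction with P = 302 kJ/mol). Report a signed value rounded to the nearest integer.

CO is neutral, so the +2 overall charge sits on Mn: oxidation state +2.
Mn²⁺: group 7, so d-count = 7 − 2 = 5.
The d⁵ electrons fill as t₂g⁵ eg⁰.
CFSE(orbital) = 5×(-0.4Δ₀) + 0×(0.6Δ₀) = -2.0Δ₀; with Δ₀ = 373 kJ/mol that is -746 kJ/mol.
High-spin d⁵ would be t₂g³ eg² with 0 pairs; low-spin has 2, so 2 excess pairs cost +2P = +604 kJ/mol.
Combining: -746 + 604 = -142 kJ/mol.

-142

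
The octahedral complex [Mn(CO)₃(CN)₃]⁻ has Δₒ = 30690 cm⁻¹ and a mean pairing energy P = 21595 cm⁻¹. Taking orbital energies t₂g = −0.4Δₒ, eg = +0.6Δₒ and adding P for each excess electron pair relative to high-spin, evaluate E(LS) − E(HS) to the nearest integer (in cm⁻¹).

Ligand charges: 3×(+0) from CO and 3×(-1) from CN⁻ sum to -3; with overall charge -1, Mn is +2.
Group 7 minus oxidation state +2 gives a d⁵ configuration for Mn²⁺.
High-spin d⁵ fills as t₂g³ eg² with CFSE 3(−0.4) + 2(+0.6) = 0.0Δₒ = 0 cm⁻¹.
Low-spin: t₂g⁵ eg⁰, orbital CFSE = -2.0Δₒ = -61380 cm⁻¹; plus 2 excess pairs × P = +43190 cm⁻¹; total -18190 cm⁻¹.
E(LS) − E(HS) = -18190 − (0) = -18190 cm⁻¹.

-18190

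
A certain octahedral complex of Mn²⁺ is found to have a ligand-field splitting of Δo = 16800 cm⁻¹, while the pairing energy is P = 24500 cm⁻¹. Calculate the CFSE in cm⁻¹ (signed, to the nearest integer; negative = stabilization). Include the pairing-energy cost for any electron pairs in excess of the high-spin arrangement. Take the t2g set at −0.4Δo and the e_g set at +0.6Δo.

0

Mn is in group 7, so Mn²⁺ is d⁵ (7 − 2 = 5).
Here Δo < P (16800 < 24500), so the high-spin state is favoured.
Configuration: t2g^3 e_g^2.
Orbital CFSE = 0.0Δo = 0.0 × 16800 = 0 cm⁻¹.
High-spin has no excess pairs, so no pairing correction applies.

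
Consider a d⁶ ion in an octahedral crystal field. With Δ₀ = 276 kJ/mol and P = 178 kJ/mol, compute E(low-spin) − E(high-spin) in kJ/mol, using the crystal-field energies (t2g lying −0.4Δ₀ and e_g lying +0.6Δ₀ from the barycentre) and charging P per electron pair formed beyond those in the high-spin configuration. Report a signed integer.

In the high-spin limit (t2g^4 e_g^2) the orbital term is -0.4Δ₀ = -110 kJ/mol, with no excess pairing.
For low-spin the configuration is t2g^6 e_g^0: orbital energy -2.4 × 276 = -662 kJ/mol, and 2 additional pairs relative to high-spin add 356 kJ/mol, giving -306 kJ/mol.
The difference is -306 − (-110) = -196 kJ/mol, so low-spin lies lower.

-196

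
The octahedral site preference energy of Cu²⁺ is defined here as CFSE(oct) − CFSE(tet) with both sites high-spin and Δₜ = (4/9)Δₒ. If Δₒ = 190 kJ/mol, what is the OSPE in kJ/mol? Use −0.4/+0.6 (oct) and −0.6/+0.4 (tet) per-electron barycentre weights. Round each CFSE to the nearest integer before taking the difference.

Cu sits in group 11; removing 2 electrons leaves Cu²⁺ with 11 − 2 = 9 d electrons.
In an octahedral site d⁹ (HS) is t₂g⁶ eg³, giving CFSE(oct) = -0.6Δₒ = -114 kJ/mol.
Tetrahedral e⁴ t₂⁵ gives -0.4Δₜ = -0.4 × (4/9) × 190 = -34 kJ/mol.
OSPE = -114 − (-34) = -80 kJ/mol.

-80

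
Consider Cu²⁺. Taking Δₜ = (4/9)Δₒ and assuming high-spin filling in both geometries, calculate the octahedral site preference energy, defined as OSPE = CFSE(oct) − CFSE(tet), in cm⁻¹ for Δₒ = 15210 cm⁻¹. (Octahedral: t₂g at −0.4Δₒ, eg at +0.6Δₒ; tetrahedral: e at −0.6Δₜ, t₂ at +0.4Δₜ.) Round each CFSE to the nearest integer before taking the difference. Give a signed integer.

Group 11 minus oxidation state +2 gives a d⁹ configuration for Cu²⁺.
In an octahedral site d⁹ (HS) is t₂g⁶ eg³, giving CFSE(oct) = -0.6Δₒ = -9126 cm⁻¹.
Tetrahedral e⁴ t₂⁵ gives -0.4Δₜ = -0.4 × (4/9) × 15210 = -2704 cm⁻¹.
OSPE = -9126 − (-2704) = -6422 cm⁻¹.

-6422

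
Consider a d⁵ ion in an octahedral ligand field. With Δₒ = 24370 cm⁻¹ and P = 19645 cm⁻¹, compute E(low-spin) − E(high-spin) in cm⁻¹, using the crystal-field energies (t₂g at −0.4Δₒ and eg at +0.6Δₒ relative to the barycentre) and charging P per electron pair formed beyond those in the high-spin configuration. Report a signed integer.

-9450

High-spin: t₂g³ eg², CFSE = 0.0Δₒ = 0 cm⁻¹.
For low-spin the configuration is t₂g⁵ eg⁰: orbital energy -2.0 × 24370 = -48740 cm⁻¹, and 2 additional pairs relative to high-spin add 39290 cm⁻¹, giving -9450 cm⁻¹.
Thus E(LS) − E(HS) = -9450 cm⁻¹.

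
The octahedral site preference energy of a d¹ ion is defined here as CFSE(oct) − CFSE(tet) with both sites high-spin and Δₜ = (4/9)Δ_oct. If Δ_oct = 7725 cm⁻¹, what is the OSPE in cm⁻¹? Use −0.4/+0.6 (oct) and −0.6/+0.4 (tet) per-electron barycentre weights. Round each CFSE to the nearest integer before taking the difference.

-1030

In an octahedral site d¹ (HS) is t₂g¹ eg⁰, giving CFSE(oct) = -0.4Δ_oct = -3090 cm⁻¹.
Tetrahedral: e¹ t₂⁰, CFSE = 1(−0.6) + 0(+0.4) = -0.6Δₜ = -0.6 × (4/9) × 7725 = -2060 cm⁻¹.
OSPE = CFSE(oct) − CFSE(tet) = -3090 − (-2060) = -1030 cm⁻¹.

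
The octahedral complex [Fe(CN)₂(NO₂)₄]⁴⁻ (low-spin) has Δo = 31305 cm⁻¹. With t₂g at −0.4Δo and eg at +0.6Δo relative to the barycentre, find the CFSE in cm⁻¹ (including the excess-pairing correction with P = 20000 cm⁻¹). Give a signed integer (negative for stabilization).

-35132

Ligand charges: 2×(-1) from CN⁻ and 4×(-1) from NO₂⁻ sum to -6; with overall charge -4, Fe is +2.
Fe sits in group 8; removing 2 electrons leaves Fe²⁺ with 8 − 2 = 6 d electrons.
The d⁶ electrons fill as t₂g⁶ eg⁰.
Orbital CFSE = 6(-0.4) + 0(0.6) = -2.4Δo = -2.4 × 31305 = -75132 cm⁻¹.
Pairing penalty: 3 pairs vs 1 in the high-spin reference → 2 extra × P = 40000 cm⁻¹.
Overall CFSE = -75132 + 40000 = -35132 cm⁻¹.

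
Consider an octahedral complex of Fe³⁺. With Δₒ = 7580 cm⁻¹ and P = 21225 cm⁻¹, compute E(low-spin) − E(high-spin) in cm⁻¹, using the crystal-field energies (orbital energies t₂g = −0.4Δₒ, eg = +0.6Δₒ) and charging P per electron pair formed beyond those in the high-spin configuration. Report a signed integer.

27290

Fe³⁺: group 8, so d-count = 8 − 3 = 5.
In the high-spin limit (t₂g³ eg²) the orbital term is 0.0Δₒ = 0 cm⁻¹, with no excess pairing.
Low-spin: t₂g⁵ eg⁰, orbital CFSE = -2.0Δₒ = -15160 cm⁻¹; plus 2 excess pairs × P = +42450 cm⁻¹; total 27290 cm⁻¹.
E(LS) − E(HS) = 27290 − (0) = 27290 cm⁻¹.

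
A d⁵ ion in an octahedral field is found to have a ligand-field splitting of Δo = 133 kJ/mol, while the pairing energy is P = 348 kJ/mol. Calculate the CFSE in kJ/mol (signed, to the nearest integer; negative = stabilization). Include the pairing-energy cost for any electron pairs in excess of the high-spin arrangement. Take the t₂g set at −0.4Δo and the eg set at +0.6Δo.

0

Since Δo = 133 kJ/mol < P = 348 kJ/mol, the complex adopts the high-spin configuration.
Configuration: t₂g³ eg².
Orbital CFSE = 0.0Δo = 0.0 × 133 = 0 kJ/mol.
High-spin has no excess pairs, so no pairing correction applies.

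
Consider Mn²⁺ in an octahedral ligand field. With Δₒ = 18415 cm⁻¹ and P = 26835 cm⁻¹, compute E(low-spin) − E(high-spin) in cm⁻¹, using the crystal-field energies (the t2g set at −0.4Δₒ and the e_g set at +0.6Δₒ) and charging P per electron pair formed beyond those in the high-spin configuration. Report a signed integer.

16840

Mn²⁺: group 7, so d-count = 7 − 2 = 5.
In the high-spin limit (t2g^3 e_g^2) the orbital term is 0.0Δₒ = 0 cm⁻¹, with no excess pairing.
Low-spin: t2g^5 e_g^0, orbital CFSE = -2.0Δₒ = -36830 cm⁻¹; plus 2 excess pairs × P = +53670 cm⁻¹; total 16840 cm⁻¹.
The difference is 16840 − (0) = 16840 cm⁻¹, so high-spin lies lower.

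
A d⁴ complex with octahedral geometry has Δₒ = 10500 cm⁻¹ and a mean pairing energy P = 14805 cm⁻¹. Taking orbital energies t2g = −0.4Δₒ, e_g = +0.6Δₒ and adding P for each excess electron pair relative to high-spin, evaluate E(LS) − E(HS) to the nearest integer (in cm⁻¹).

High-spin d⁴ fills as t2g^3 e_g^1 with CFSE 3(−0.4) + 1(+0.6) = -0.6Δₒ = -6300 cm⁻¹.
For low-spin the configuration is t2g^4 e_g^0: orbital energy -1.6 × 10500 = -16800 cm⁻¹, and 1 additional pair relative to high-spin adds 14805 cm⁻¹, giving -1995 cm⁻¹.
Thus E(LS) − E(HS) = 4305 cm⁻¹.

4305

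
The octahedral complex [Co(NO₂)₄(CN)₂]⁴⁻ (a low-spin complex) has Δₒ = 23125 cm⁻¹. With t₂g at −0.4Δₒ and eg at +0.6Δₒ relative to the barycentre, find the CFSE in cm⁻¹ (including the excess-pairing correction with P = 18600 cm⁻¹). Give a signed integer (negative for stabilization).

Ligand charges: 4×(-1) from NO₂⁻ and 2×(-1) from CN⁻ sum to -6; with overall charge -4, Co is +2.
Co sits in group 9; removing 2 electrons leaves Co²⁺ with 9 − 2 = 7 d electrons.
Electron filling gives t₂g⁶ eg¹.
The orbital stabilization is -1.8Δₒ = -1.8 × 23125 = -41625 cm⁻¹.
Pairing penalty: 3 pairs vs 2 in the high-spin reference → 1 extra × P = 18600 cm⁻¹.
Combining: -41625 + 18600 = -23025 cm⁻¹.

-23025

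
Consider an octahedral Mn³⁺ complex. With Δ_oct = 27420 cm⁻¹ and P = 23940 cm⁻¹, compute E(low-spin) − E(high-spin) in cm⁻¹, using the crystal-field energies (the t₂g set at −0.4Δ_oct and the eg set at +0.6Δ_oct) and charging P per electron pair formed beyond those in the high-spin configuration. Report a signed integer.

-3480

Mn³⁺: group 7, so d-count = 7 − 3 = 4.
In the high-spin limit (t₂g³ eg¹) the orbital term is -0.6Δ_oct = -16452 cm⁻¹, with no excess pairing.
Low-spin t₂g⁴ eg⁰ gives -1.6Δ_oct = -43872 cm⁻¹, but forming 1 extra pair costs 1P = 23940 cm⁻¹, so E(LS) = -43872 + 23940 = -19932 cm⁻¹.
The difference is -19932 − (-16452) = -3480 cm⁻¹, so low-spin lies lower.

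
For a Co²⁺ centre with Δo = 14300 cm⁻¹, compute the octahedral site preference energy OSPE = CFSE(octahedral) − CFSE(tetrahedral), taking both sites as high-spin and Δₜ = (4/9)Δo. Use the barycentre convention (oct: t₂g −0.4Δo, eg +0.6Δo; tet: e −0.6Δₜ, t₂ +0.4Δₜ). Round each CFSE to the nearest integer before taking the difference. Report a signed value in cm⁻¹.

-3813

Co²⁺: group 9, so d-count = 9 − 2 = 7.
In an octahedral site d⁷ (HS) is t₂g⁵ eg², giving CFSE(oct) = -0.8Δo = -11440 cm⁻¹.
Tetrahedral e⁴ t₂³ gives -1.2Δₜ = -1.2 × (4/9) × 14300 = -7627 cm⁻¹.
OSPE = -11440 − (-7627) = -3813 cm⁻¹.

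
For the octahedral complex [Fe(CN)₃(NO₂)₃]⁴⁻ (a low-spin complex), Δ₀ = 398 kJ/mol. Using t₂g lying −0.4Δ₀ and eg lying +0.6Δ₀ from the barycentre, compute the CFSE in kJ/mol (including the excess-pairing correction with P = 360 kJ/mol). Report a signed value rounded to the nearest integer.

Ligand charges: 3×(-1) from CN⁻ and 3×(-1) from NO₂⁻ sum to -6; with overall charge -4, Fe is +2.
Fe is in group 8, so Fe²⁺ is d⁶ (8 − 2 = 6).
The d⁶ electrons fill as t₂g⁶ eg⁰.
CFSE(orbital) = 6×(-0.4Δ₀) + 0×(0.6Δ₀) = -2.4Δ₀; with Δ₀ = 398 kJ/mol that is -955 kJ/mol.
Relative to high-spin t₂g⁴ eg² (1 paired), the low-spin configuration has 2 additional pairs, contributing +2 × 360 = +720 kJ/mol.
Combining: -955 + 720 = -235 kJ/mol.

-235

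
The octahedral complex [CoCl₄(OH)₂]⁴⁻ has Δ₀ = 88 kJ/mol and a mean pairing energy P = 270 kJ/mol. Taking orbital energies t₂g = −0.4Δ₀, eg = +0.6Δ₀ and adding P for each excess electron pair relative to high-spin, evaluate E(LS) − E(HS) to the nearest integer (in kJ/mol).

Ligand charges: 4×(-1) from Cl⁻ and 2×(-1) from OH⁻ sum to -6; with overall charge -4, Co is +2.
Co²⁺: group 9, so d-count = 9 − 2 = 7.
In the high-spin limit (t₂g⁵ eg²) the orbital term is -0.8Δ₀ = -70 kJ/mol, with no excess pairing.
Low-spin t₂g⁶ eg¹ gives -1.8Δ₀ = -158 kJ/mol, but forming 1 extra pair costs 1P = 270 kJ/mol, so E(LS) = -158 + 270 = 112 kJ/mol.
The difference is 112 − (-70) = 182 kJ/mol, so high-spin lies lower.

182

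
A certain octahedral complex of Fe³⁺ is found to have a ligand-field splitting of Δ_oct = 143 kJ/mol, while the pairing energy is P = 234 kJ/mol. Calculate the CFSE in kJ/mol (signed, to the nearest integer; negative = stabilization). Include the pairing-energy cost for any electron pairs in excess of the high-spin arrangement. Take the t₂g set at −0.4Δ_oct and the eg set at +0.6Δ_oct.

Fe is in group 8, so Fe³⁺ is d⁵ (8 − 3 = 5).
Δ_oct < P, so pairing is avoided: the ground state is high-spin.
Configuration: t₂g³ eg².
Orbital CFSE = 0.0Δ_oct = 0.0 × 143 = 0 kJ/mol.
High-spin has no excess pairs, so no pairing correction applies.

0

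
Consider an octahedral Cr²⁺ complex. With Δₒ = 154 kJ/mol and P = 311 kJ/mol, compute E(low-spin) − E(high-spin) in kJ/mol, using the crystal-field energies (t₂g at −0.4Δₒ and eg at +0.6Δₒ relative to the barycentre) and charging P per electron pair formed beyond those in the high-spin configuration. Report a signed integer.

157

Cr is in group 6, so Cr²⁺ is d⁴ (6 − 2 = 4).
High-spin: t₂g³ eg¹, CFSE = -0.6Δₒ = -92 kJ/mol.
Low-spin t₂g⁴ eg⁰ gives -1.6Δₒ = -246 kJ/mol, but forming 1 extra pair costs 1P = 311 kJ/mol, so E(LS) = -246 + 311 = 65 kJ/mol.
Thus E(LS) − E(HS) = 157 kJ/mol.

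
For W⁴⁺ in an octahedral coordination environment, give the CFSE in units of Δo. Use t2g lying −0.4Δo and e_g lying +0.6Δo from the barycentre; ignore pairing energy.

-0.8 Δo

W⁴⁺: group 6, so d-count = 6 − 4 = 2.
Configuration: t2g^2 e_g^0.
CFSE = 2(-0.4Δo) + 0(0.6Δo) = -0.8Δo + 0.0Δo = -0.8Δo.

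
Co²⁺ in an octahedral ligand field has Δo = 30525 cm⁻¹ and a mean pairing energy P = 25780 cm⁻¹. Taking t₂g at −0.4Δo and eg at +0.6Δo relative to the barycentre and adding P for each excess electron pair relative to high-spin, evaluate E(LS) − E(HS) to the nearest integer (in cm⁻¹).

-4745

Group 9 minus oxidation state +2 gives a d⁷ configuration for Co²⁺.
In the high-spin limit (t₂g⁵ eg²) the orbital term is -0.8Δo = -24420 cm⁻¹, with no excess pairing.
Low-spin t₂g⁶ eg¹ gives -1.8Δo = -54945 cm⁻¹, but forming 1 extra pair costs 1P = 25780 cm⁻¹, so E(LS) = -54945 + 25780 = -29165 cm⁻¹.
Thus E(LS) − E(HS) = -4745 cm⁻¹.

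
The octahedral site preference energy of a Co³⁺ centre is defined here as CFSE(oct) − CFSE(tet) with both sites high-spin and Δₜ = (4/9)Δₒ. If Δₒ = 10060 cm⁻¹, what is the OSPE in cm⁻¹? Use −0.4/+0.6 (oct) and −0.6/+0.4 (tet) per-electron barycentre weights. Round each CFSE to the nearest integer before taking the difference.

-1341

Group 9 minus oxidation state +3 gives a d⁶ configuration for Co³⁺.
Octahedral high-spin t2g^4 e_g^2: CFSE = -0.4 × 10060 = -4024 cm⁻¹.
Tetrahedral: e^3 t2^3, CFSE = 3(−0.6) + 3(+0.4) = -0.6Δₜ = -0.6 × (4/9) × 10060 = -2683 cm⁻¹.
Subtracting, OSPE = -4024 − (-2683) = -1341 cm⁻¹.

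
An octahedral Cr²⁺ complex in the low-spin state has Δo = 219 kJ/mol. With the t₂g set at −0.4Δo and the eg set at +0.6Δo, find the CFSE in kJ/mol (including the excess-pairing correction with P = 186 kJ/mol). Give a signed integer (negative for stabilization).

-164

Cr²⁺: group 6, so d-count = 6 − 2 = 4.
The d⁴ electrons fill as t₂g⁴ eg⁰.
CFSE(orbital) = 4×(-0.4Δo) + 0×(0.6Δo) = -1.6Δo; with Δo = 219 kJ/mol that is -350 kJ/mol.
Pairing penalty: 1 pair vs 0 in the high-spin reference → 1 extra × P = 186 kJ/mol.
Overall CFSE = -350 + 186 = -164 kJ/mol.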